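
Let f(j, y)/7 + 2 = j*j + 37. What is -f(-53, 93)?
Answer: -19908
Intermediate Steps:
f(j, y) = 245 + 7*j² (f(j, y) = -14 + 7*(j*j + 37) = -14 + 7*(j² + 37) = -14 + 7*(37 + j²) = -14 + (259 + 7*j²) = 245 + 7*j²)
-f(-53, 93) = -(245 + 7*(-53)²) = -(245 + 7*2809) = -(245 + 19663) = -1*19908 = -19908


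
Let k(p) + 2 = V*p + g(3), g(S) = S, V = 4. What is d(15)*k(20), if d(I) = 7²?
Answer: 3969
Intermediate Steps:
d(I) = 49
k(p) = 1 + 4*p (k(p) = -2 + (4*p + 3) = -2 + (3 + 4*p) = 1 + 4*p)
d(15)*k(20) = 49*(1 + 4*20) = 49*(1 + 80) = 49*81 = 3969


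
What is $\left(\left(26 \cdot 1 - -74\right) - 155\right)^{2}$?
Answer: $3025$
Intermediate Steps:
$\left(\left(26 \cdot 1 - -74\right) - 155\right)^{2} = \left(\left(26 + 74\right) - 155\right)^{2} = \left(100 - 155\right)^{2} = \left(-55\right)^{2} = 3025$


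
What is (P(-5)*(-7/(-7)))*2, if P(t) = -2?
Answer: -4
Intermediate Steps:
(P(-5)*(-7/(-7)))*2 = -(-14)/(-7)*2 = -(-14)*(-1)/7*2 = -2*1*2 = -2*2 = -4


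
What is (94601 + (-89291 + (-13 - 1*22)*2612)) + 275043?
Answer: 188933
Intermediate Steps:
(94601 + (-89291 + (-13 - 1*22)*2612)) + 275043 = (94601 + (-89291 + (-13 - 22)*2612)) + 275043 = (94601 + (-89291 - 35*2612)) + 275043 = (94601 + (-89291 - 91420)) + 275043 = (94601 - 180711) + 275043 = -86110 + 275043 = 188933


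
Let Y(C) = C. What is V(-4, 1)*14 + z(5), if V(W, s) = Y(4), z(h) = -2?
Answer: 54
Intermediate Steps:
V(W, s) = 4
V(-4, 1)*14 + z(5) = 4*14 - 2 = 56 - 2 = 54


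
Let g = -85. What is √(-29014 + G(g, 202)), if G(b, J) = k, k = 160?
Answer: 3*I*√3206 ≈ 169.86*I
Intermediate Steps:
G(b, J) = 160
√(-29014 + G(g, 202)) = √(-29014 + 160) = √(-28854) = 3*I*√3206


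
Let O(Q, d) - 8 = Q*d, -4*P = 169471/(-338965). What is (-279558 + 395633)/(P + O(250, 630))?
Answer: 157381449500/213558966351 ≈ 0.73695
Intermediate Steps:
P = 169471/1355860 (P = -169471/(4*(-338965)) = -169471*(-1)/(4*338965) = -¼*(-169471/338965) = 169471/1355860 ≈ 0.12499)
O(Q, d) = 8 + Q*d
(-279558 + 395633)/(P + O(250, 630)) = (-279558 + 395633)/(169471/1355860 + (8 + 250*630)) = 116075/(169471/1355860 + (8 + 157500)) = 116075/(169471/1355860 + 157508) = 116075/(213558966351/1355860) = 116075*(1355860/213558966351) = 157381449500/213558966351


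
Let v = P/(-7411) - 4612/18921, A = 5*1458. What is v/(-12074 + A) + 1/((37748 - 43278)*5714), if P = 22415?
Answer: 517167409703837/757041009085648560 ≈ 0.00068314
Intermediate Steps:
A = 7290
v = -458293747/140223531 (v = 22415/(-7411) - 4612/18921 = 22415*(-1/7411) - 4612*1/18921 = -22415/7411 - 4612/18921 = -458293747/140223531 ≈ -3.2683)
v/(-12074 + A) + 1/((37748 - 43278)*5714) = -458293747/(140223531*(-12074 + 7290)) + 1/((37748 - 43278)*5714) = -458293747/140223531/(-4784) + (1/5714)/(-5530) = -458293747/140223531*(-1/4784) - 1/5530*1/5714 = 458293747/670829372304 - 1/31598420 = 517167409703837/757041009085648560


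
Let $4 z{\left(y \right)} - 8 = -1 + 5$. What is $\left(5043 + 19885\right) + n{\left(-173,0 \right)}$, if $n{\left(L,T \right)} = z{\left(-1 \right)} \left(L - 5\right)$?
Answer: $24394$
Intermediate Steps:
$z{\left(y \right)} = 3$ ($z{\left(y \right)} = 2 + \frac{-1 + 5}{4} = 2 + \frac{1}{4} \cdot 4 = 2 + 1 = 3$)
$n{\left(L,T \right)} = -15 + 3 L$ ($n{\left(L,T \right)} = 3 \left(L - 5\right) = 3 \left(-5 + L\right) = -15 + 3 L$)
$\left(5043 + 19885\right) + n{\left(-173,0 \right)} = \left(5043 + 19885\right) + \left(-15 + 3 \left(-173\right)\right) = 24928 - 534 = 24394$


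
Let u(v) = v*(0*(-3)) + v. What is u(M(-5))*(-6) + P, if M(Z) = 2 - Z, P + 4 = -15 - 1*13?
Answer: -74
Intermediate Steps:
P = -32 (P = -4 + (-15 - 1*13) = -4 + (-15 - 13) = -4 - 28 = -32)
u(v) = v (u(v) = v*0 + v = 0 + v = v)
u(M(-5))*(-6) + P = (2 - 1*(-5))*(-6) - 32 = (2 + 5)*(-6) - 32 = 7*(-6) - 32 = -42 - 32 = -74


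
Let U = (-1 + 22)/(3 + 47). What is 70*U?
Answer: 147/5 ≈ 29.400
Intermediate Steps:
U = 21/50 ≈ 0.42000
70*U = 70*(21/50) = 147/5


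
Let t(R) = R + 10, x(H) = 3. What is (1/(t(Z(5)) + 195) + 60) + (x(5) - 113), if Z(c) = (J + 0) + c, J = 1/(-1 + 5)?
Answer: -42046/841 ≈ -49.995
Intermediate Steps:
J = 1/4 ≈ 0.25000
Z(c) = 1/4 + c (Z(c) = (1/4 + 0) + c = 1/4 + c)
t(R) = 10 + R
(1/(t(Z(5)) + 195) + 60) + (x(5) - 113) = (1/((10 + (1/4 + 5)) + 195) + 60) + (3 - 113) = (1/((10 + 21/4) + 195) + 60) - 110 = (1/(61/4 + 195) + 60) - 110 = (1/(841/4) + 60) - 110 = (4/841 + 60) - 110 = 50464/841 - 110 = -42046/841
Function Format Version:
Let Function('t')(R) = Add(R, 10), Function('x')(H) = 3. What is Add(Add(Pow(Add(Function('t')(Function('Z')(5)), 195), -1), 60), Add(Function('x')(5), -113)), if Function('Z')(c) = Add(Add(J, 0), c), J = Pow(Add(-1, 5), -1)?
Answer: Rational(-42046, 841) ≈ -49.995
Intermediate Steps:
J = Rational(1, 4) (J = Pow(4, -1) = Rational(1, 4) ≈ 0.25000)
Function('Z')(c) = Add(Rational(1, 4), c) (Function('Z')(c) = Add(Add(Rational(1, 4), 0), c) = Add(Rational(1, 4), c))
Function('t')(R) = Add(10, R)
Add(Add(Pow(Add(Function('t')(Function('Z')(5)), 195), -1), 60), Add(Function('x')(5), -113)) = Add(Add(Pow(Add(Add(10, Add(Rational(1, 4), 5)), 195), -1), 60), Add(3, -113)) = Add(Add(Pow(Add(Add(10, Rational(21, 4)), 195), -1), 60), -110) = Add(Add(Pow(Add(Rational(61, 4), 195), -1), 60), -110) = Add(Add(Pow(Rational(841, 4), -1), 60), -110) = Add(Add(Rational(4, 841), 60), -110) = Add(Rational(50464, 841), -110) = Rational(-42046, 841)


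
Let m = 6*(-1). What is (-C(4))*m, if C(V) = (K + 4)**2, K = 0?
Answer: 96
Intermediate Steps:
m = -6
C(V) = 16 (C(V) = (0 + 4)**2 = 4**2 = 16)
(-C(4))*m = -1*16*(-6) = -16*(-6) = 96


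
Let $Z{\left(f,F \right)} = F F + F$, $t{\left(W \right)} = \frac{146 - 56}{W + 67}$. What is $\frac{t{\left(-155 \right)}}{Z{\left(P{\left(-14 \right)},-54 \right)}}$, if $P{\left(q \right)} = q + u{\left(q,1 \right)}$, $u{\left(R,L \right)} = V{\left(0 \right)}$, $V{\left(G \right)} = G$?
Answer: $- \frac{5}{13992} \approx -0.00035735$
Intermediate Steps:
$t{\left(W \right)} = \frac{90}{67 + W}$
$u{\left(R,L \right)} = 0$
$P{\left(q \right)} = q$ ($P{\left(q \right)} = q + 0 = q$)
$Z{\left(f,F \right)} = F + F^{2}$ ($Z{\left(f,F \right)} = F^{2} + F = F + F^{2}$)
$\frac{t{\left(-155 \right)}}{Z{\left(P{\left(-14 \right)},-54 \right)}} = \frac{90 \frac{1}{67 - 155}}{\left(-54\right) \left(1 - 54\right)} = \frac{90 \frac{1}{-88}}{\left(-54\right) \left(-53\right)} = \frac{90 \left(- \frac{1}{88}\right)}{2862} = \left(- \frac{45}{44}\right) \frac{1}{2862} = - \frac{5}{13992}$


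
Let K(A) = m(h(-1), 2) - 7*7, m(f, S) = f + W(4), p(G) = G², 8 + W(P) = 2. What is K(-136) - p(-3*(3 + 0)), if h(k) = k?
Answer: -137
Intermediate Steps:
W(P) = -6 (W(P) = -8 + 2 = -6)
m(f, S) = -6 + f (m(f, S) = f - 6 = -6 + f)
K(A) = -56 (K(A) = (-6 - 1) - 7*7 = -7 - 49 = -56)
K(-136) - p(-3*(3 + 0)) = -56 - (-3*(3 + 0))² = -56 - (-3*3)² = -56 - 1*(-9)² = -56 - 1*81 = -56 - 81 = -137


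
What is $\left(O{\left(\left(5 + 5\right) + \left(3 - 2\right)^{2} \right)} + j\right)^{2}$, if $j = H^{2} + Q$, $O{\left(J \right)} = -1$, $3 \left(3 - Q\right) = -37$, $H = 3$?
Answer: $\frac{4900}{9} \approx 544.44$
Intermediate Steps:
$Q = \frac{46}{3}$ ($Q = 3 - - \frac{37}{3} = 3 + \frac{37}{3} = \frac{46}{3} \approx 15.333$)
$j = \frac{73}{3}$ ($j = 3^{2} + \frac{46}{3} = 9 + \frac{46}{3} = \frac{73}{3} \approx 24.333$)
$\left(O{\left(\left(5 + 5\right) + \left(3 - 2\right)^{2} \right)} + j\right)^{2} = \left(-1 + \frac{73}{3}\right)^{2} = \left(\frac{70}{3}\right)^{2} = \frac{4900}{9}$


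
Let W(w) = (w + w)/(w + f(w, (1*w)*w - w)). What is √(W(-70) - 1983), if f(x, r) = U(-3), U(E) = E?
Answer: I*√10557187/73 ≈ 44.509*I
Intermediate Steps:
f(x, r) = -3
W(w) = 2*w/(-3 + w) (W(w) = (w + w)/(w - 3) = (2*w)/(-3 + w) = 2*w/(-3 + w))
√(W(-70) - 1983) = √(2*(-70)/(-3 - 70) - 1983) = √(2*(-70)/(-73) - 1983) = √(2*(-70)*(-1/73) - 1983) = √(140/73 - 1983) = √(-144619/73) = I*√10557187/73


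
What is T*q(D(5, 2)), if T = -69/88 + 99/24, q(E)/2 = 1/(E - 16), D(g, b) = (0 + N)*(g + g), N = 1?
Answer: -49/44 ≈ -1.1136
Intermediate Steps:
D(g, b) = 2*g (D(g, b) = (0 + 1)*(g + g) = 1*(2*g) = 2*g)
q(E) = 2/(-16 + E) (q(E) = 2/(E - 16) = 2/(-16 + E))
T = 147/44 (T = -69*1/88 + 99*(1/24) = -69/88 + 33/8 = 147/44 ≈ 3.3409)
T*q(D(5, 2)) = 147*(2/(-16 + 2*5))/44 = 147*(2/(-16 + 10))/44 = 147*(2/(-6))/44 = 147*(2*(-⅙))/44 = (147/44)*(-⅓) = -49/44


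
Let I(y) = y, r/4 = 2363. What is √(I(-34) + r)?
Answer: √9418 ≈ 97.046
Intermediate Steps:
r = 9452 (r = 4*2363 = 9452)
√(I(-34) + r) = √(-34 + 9452) = √9418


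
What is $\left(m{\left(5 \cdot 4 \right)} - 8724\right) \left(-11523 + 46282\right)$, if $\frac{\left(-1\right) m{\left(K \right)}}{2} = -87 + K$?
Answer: $-298579810$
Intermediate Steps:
$m{\left(K \right)} = 174 - 2 K$ ($m{\left(K \right)} = - 2 \left(-87 + K\right) = 174 - 2 K$)
$\left(m{\left(5 \cdot 4 \right)} - 8724\right) \left(-11523 + 46282\right) = \left(\left(174 - 2 \cdot 5 \cdot 4\right) - 8724\right) \left(-11523 + 46282\right) = \left(\left(174 - 40\right) - 8724\right) 34759 = \left(134 - 8724\right) 34759 = \left(-8590\right) 34759 = -298579810$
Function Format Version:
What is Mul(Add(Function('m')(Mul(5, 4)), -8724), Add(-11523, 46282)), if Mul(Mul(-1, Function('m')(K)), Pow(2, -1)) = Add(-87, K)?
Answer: -298579810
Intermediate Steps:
Function('m')(K) = Add(174, Mul(-2, K)) (Function('m')(K) = Mul(-2, Add(-87, K)) = Add(174, Mul(-2, K)))
Mul(Add(Function('m')(Mul(5, 4)), -8724), Add(-11523, 46282)) = Mul(Add(Add(174, Mul(-2, Mul(5, 4))), -8724), Add(-11523, 46282)) = Mul(Add(Add(174, Mul(-2, 20)), -8724), 34759) = Mul(Add(Add(174, -40), -8724), 34759) = Mul(Add(134, -8724), 34759) = Mul(-8590, 34759) = -298579810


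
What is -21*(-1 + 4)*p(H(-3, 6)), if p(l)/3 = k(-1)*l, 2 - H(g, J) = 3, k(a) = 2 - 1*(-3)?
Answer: 945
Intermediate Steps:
k(a) = 5 (k(a) = 2 + 3 = 5)
H(g, J) = -1 (H(g, J) = 2 - 1*3 = 2 - 3 = -1)
p(l) = 15*l (p(l) = 3*(5*l) = 15*l)
-21*(-1 + 4)*p(H(-3, 6)) = -21*(-1 + 4)*15*(-1) = -63*(-15) = -21*(-45) = 945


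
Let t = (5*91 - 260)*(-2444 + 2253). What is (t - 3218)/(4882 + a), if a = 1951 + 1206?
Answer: -40463/8039 ≈ -5.0333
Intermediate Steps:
a = 3157
t = -37245 (t = (455 - 260)*(-191) = 195*(-191) = -37245)
(t - 3218)/(4882 + a) = (-37245 - 3218)/(4882 + 3157) = -40463/8039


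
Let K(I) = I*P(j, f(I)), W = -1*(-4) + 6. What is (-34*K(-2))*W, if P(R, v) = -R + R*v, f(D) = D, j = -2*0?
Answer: 0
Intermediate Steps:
j = 0
W = 10 (W = 4 + 6 = 10)
K(I) = 0 (K(I) = I*(0*(-1 + I)) = I*0 = 0)
(-34*K(-2))*W = -34*0*10 = 0*10 = 0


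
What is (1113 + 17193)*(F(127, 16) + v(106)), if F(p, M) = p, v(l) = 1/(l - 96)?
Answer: 11633463/5 ≈ 2.3267e+6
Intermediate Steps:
v(l) = 1/(-96 + l)
(1113 + 17193)*(F(127, 16) + v(106)) = (1113 + 17193)*(127 + 1/(-96 + 106)) = 18306*(127 + 1/10) = 18306*(127 + ⅒) = 18306*(1271/10) = 11633463/5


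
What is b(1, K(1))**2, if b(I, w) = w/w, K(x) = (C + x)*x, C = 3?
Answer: 1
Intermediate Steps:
K(x) = x*(3 + x) (K(x) = (3 + x)*x = x*(3 + x))
b(I, w) = 1
b(1, K(1))**2 = 1**2 = 1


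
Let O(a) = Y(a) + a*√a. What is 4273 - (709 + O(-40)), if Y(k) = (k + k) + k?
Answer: 3684 + 80*I*√10 ≈ 3684.0 + 252.98*I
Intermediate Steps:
Y(k) = 3*k (Y(k) = 2*k + k = 3*k)
O(a) = a^(3/2) + 3*a (O(a) = 3*a + a*√a = 3*a + a^(3/2) = a^(3/2) + 3*a)
4273 - (709 + O(-40)) = 4273 - (709 + ((-40)^(3/2) + 3*(-40))) = 4273 - (709 + (-80*I*√10 - 120)) = 4273 - (709 + (-120 - 80*I*√10)) = 4273 - (589 - 80*I*√10) = 4273 + (-589 + 80*I*√10) = 3684 + 80*I*√10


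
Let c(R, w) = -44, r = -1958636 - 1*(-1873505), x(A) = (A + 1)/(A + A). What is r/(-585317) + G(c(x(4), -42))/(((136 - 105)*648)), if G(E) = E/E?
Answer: 1710696845/11757847896 ≈ 0.14549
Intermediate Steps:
x(A) = (1 + A)/(2*A) (x(A) = (1 + A)/((2*A)) = (1 + A)*(1/(2*A)) = (1 + A)/(2*A))
r = -85131 (r = -1958636 + 1873505 = -85131)
G(E) = 1
r/(-585317) + G(c(x(4), -42))/(((136 - 105)*648)) = -85131/(-585317) + 1/((136 - 105)*648) = -85131*(-1/585317) + 1/(31*648) = 85131/585317 + 1/20088 = 1710696845/11757847896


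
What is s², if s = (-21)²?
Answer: 194481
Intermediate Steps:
s = 441
s² = 441² = 194481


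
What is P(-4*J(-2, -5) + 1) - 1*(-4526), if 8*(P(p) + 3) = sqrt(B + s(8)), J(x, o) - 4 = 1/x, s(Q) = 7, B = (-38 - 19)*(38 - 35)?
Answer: 4523 + I*sqrt(41)/4 ≈ 4523.0 + 1.6008*I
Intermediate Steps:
B = -171 (B = -57*3 = -171)
J(x, o) = 4 + 1/x
P(p) = -3 + I*sqrt(41)/4 (P(p) = -3 + sqrt(-171 + 7)/8 = -3 + sqrt(-164)/8 = -3 + (2*I*sqrt(41))/8 = -3 + I*sqrt(41)/4)
P(-4*J(-2, -5) + 1) - 1*(-4526) = (-3 + I*sqrt(41)/4) - 1*(-4526) = (-3 + I*sqrt(41)/4) + 4526 = 4523 + I*sqrt(41)/4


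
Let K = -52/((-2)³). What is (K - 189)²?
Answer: 133225/4 ≈ 33306.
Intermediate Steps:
K = 13/2 (K = -52/(-8) = -52*(-⅛) = 13/2 ≈ 6.5000)
(K - 189)² = (13/2 - 189)² = (-365/2)² = 133225/4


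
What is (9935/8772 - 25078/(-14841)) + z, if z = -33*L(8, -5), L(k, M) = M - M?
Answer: 7204501/2552652 ≈ 2.8224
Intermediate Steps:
L(k, M) = 0
z = 0 (z = -33*0 = 0)
(9935/8772 - 25078/(-14841)) + z = (9935/8772 - 25078/(-14841)) + 0 = (9935*(1/8772) - 25078*(-1/14841)) + 0 = (9935/8772 + 25078/14841) + 0 = 7204501/2552652 + 0 = 7204501/2552652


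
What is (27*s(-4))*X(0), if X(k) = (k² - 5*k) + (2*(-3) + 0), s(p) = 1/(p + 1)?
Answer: 54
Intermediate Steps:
s(p) = 1/(1 + p)
X(k) = -6 + k² - 5*k (X(k) = (k² - 5*k) + (-6 + 0) = (k² - 5*k) - 6 = -6 + k² - 5*k)
(27*s(-4))*X(0) = (27/(1 - 4))*(-6 + 0² - 5*0) = (27/(-3))*(-6 + 0 + 0) = (27*(-⅓))*(-6) = -9*(-6) = 54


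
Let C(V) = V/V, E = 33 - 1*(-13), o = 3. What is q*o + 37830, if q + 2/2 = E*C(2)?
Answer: 37965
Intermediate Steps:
E = 46 (E = 33 + 13 = 46)
C(V) = 1
q = 45 (q = -1 + 46*1 = -1 + 46 = 45)
q*o + 37830 = 45*3 + 37830 = 135 + 37830 = 37965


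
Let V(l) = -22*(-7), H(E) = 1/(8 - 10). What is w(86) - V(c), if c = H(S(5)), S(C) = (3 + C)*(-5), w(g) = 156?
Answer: 2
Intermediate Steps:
S(C) = -15 - 5*C
H(E) = -1/2 (H(E) = 1/(-2) = -1/2)
c = -1/2 ≈ -0.50000
V(l) = 154
w(86) - V(c) = 156 - 1*154 = 156 - 154 = 2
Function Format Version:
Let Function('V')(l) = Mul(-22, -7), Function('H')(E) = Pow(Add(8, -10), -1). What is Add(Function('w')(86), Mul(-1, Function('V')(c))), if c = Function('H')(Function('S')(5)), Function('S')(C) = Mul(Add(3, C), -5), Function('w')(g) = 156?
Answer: 2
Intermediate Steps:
Function('S')(C) = Add(-15, Mul(-5, C))
Function('H')(E) = Rational(-1, 2) (Function('H')(E) = Pow(-2, -1) = Rational(-1, 2))
c = Rational(-1, 2) ≈ -0.50000
Function('V')(l) = 154
Add(Function('w')(86), Mul(-1, Function('V')(c))) = Add(156, Mul(-1, 154)) = Add(156, -154) = 2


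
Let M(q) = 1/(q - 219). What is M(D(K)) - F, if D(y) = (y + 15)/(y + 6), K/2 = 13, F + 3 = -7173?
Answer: 49995160/6967 ≈ 7176.0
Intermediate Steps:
F = -7176 (F = -3 - 7173 = -7176)
K = 26 (K = 2*13 = 26)
D(y) = (15 + y)/(6 + y)
M(q) = 1/(-219 + q)
M(D(K)) - F = 1/(-219 + (15 + 26)/(6 + 26)) - 1*(-7176) = 1/(-219 + 41/32) + 7176 = 1/(-6967/32) + 7176 = -32/6967 + 7176 = 49995160/6967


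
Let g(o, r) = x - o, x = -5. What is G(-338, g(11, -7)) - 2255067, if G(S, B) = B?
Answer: -2255083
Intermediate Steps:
g(o, r) = -5 - o
G(-338, g(11, -7)) - 2255067 = (-5 - 1*11) - 2255067 = (-5 - 11) - 2255067 = -16 - 2255067 = -2255083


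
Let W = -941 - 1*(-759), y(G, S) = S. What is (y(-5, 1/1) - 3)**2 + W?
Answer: -178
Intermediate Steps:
W = -182 (W = -941 + 759 = -182)
(y(-5, 1/1) - 3)**2 + W = (1/1 - 3)**2 - 182 = (1 - 3)**2 - 182 = (-2)**2 - 182 = 4 - 182 = -178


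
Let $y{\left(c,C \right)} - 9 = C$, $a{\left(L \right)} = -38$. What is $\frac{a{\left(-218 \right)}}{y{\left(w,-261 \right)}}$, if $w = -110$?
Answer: $\frac{19}{126} \approx 0.15079$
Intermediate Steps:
$y{\left(c,C \right)} = 9 + C$
$\frac{a{\left(-218 \right)}}{y{\left(w,-261 \right)}} = - \frac{38}{9 - 261} = - \frac{38}{-252} = \left(-38\right) \left(- \frac{1}{252}\right) = \frac{19}{126}$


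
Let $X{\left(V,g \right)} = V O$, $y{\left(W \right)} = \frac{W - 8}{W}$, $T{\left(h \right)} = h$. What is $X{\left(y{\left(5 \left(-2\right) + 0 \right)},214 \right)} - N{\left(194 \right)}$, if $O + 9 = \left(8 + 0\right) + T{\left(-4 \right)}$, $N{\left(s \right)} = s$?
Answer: $-203$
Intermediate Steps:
$y{\left(W \right)} = \frac{-8 + W}{W}$ ($y{\left(W \right)} = \frac{W - 8}{W} = \frac{-8 + W}{W}$)
$O = -5$ ($O = -9 + \left(\left(8 + 0\right) - 4\right) = -9 + \left(8 - 4\right) = -9 + 4 = -5$)
$X{\left(V,g \right)} = - 5 V$ ($X{\left(V,g \right)} = V \left(-5\right) = - 5 V$)
$X{\left(y{\left(5 \left(-2\right) + 0 \right)},214 \right)} - N{\left(194 \right)} = - 5 \frac{-8 + \left(5 \left(-2\right) + 0\right)}{5 \left(-2\right) + 0} - 194 = - 5 \frac{-8 + \left(-10 + 0\right)}{-10 + 0} - 194 = - 5 \frac{-8 - 10}{-10} - 194 = - 5 \left(\left(- \frac{1}{10}\right) \left(-18\right)\right) - 194 = \left(-5\right) \frac{9}{5} - 194 = -9 - 194 = -203$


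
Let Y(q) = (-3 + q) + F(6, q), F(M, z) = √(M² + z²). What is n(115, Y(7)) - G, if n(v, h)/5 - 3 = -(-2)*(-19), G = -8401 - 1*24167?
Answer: 32393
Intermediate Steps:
G = -32568 (G = -8401 - 24167 = -32568)
Y(q) = -3 + q + √(36 + q²) (Y(q) = (-3 + q) + √(6² + q²) = (-3 + q) + √(36 + q²) = -3 + q + √(36 + q²))
n(v, h) = -175 (n(v, h) = 15 + 5*(-(-2)*(-19)) = 15 + 5*(-2*19) = 15 + 5*(-38) = 15 - 190 = -175)
n(115, Y(7)) - G = -175 - 1*(-32568) = -175 + 32568 = 32393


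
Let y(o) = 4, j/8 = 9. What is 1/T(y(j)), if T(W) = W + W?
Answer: 1/8 ≈ 0.12500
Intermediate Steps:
j = 72 (j = 8*9 = 72)
T(W) = 2*W
1/T(y(j)) = 1/(2*4) = 1/8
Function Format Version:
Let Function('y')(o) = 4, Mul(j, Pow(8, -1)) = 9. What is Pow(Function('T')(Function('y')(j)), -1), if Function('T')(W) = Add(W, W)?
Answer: Rational(1, 8) ≈ 0.12500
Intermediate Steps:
j = 72 (j = Mul(8, 9) = 72)
Function('T')(W) = Mul(2, W)
Pow(Function('T')(Function('y')(j)), -1) = Pow(Mul(2, 4), -1) = Pow(8, -1) = Rational(1, 8)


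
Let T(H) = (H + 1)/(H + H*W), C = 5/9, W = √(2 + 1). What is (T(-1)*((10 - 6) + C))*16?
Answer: 0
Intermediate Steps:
W = √3 ≈ 1.7320
C = 5/9 (C = 5*(⅑) = 5/9 ≈ 0.55556)
T(H) = (1 + H)/(H + H*√3) (T(H) = (H + 1)/(H + H*√3) = (1 + H)/(H + H*√3))
(T(-1)*((10 - 6) + C))*16 = (((1 - 1)/((-1)*(1 + √3)))*((10 - 6) + 5/9))*16 = ((-1*0/(1 + √3))*(4 + 5/9))*16 = (0*(41/9))*16 = 0*16 = 0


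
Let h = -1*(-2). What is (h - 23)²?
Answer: 441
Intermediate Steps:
h = 2
(h - 23)² = (2 - 23)² = (-21)² = 441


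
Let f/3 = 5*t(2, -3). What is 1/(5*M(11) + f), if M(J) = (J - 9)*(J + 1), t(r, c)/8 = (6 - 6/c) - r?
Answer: 1/840 ≈ 0.0011905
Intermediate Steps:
t(r, c) = 48 - 48/c - 8*r (t(r, c) = 8*((6 - 6/c) - r) = 8*(6 - r - 6/c) = 48 - 48/c - 8*r)
M(J) = (1 + J)*(-9 + J) (M(J) = (-9 + J)*(1 + J) = (1 + J)*(-9 + J))
f = 720 (f = 3*(5*(48 - 48/(-3) - 8*2)) = 3*(5*(48 - 48*(-1/3) - 16)) = 3*(5*(48 + 16 - 16)) = 3*(5*48) = 3*240 = 720)
1/(5*M(11) + f) = 1/(5*(-9 + 11**2 - 8*11) + 720) = 1/(5*(-9 + 121 - 88) + 720) = 1/(5*24 + 720) = 1/(120 + 720) = 1/840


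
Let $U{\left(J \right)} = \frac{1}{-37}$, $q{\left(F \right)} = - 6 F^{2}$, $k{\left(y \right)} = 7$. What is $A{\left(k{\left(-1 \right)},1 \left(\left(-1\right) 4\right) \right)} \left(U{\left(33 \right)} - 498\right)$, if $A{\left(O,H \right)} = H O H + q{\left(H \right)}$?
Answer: $- \frac{294832}{37} \approx -7968.4$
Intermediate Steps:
$U{\left(J \right)} = - \frac{1}{37}$
$A{\left(O,H \right)} = - 6 H^{2} + O H^{2}$ ($A{\left(O,H \right)} = H O H - 6 H^{2} = O H^{2} - 6 H^{2} = - 6 H^{2} + O H^{2}$)
$A{\left(k{\left(-1 \right)},1 \left(\left(-1\right) 4\right) \right)} \left(U{\left(33 \right)} - 498\right) = \left(1 \left(\left(-1\right) 4\right)\right)^{2} \left(-6 + 7\right) \left(- \frac{1}{37} - 498\right) = \left(1 \left(-4\right)\right)^{2} \cdot 1 \left(- \frac{18427}{37}\right) = \left(-4\right)^{2} \cdot 1 \left(- \frac{18427}{37}\right) = 16 \cdot 1 \left(- \frac{18427}{37}\right) = 16 \left(- \frac{18427}{37}\right) = - \frac{294832}{37}$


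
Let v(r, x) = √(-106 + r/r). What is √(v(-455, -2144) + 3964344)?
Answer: √(3964344 + I*√105) ≈ 1991.1 + 0.003*I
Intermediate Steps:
v(r, x) = I*√105 (v(r, x) = √(-106 + 1) = √(-105) = I*√105)
√(v(-455, -2144) + 3964344) = √(I*√105 + 3964344) = √(3964344 + I*√105)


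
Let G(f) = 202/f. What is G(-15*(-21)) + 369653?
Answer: 116440897/315 ≈ 3.6965e+5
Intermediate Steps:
G(-15*(-21)) + 369653 = 202/((-15*(-21))) + 369653 = 202/315 + 369653 = 116440897/315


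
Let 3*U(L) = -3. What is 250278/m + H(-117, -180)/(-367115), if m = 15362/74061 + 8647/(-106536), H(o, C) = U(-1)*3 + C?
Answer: 48330301580369212701/24381344694665 ≈ 1.9823e+6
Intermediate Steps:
U(L) = -1 (U(L) = (⅓)*(-3) = -1)
H(o, C) = -3 + C (H(o, C) = -1*3 + C = -3 + C)
m = 332066855/2630054232 (m = 15362*(1/74061) + 8647*(-1/106536) = 15362/74061 - 8647/106536 = 332066855/2630054232 ≈ 0.12626)
250278/m + H(-117, -180)/(-367115) = 250278/(332066855/2630054232) + (-3 - 180)/(-367115) = 250278*(2630054232/332066855) - 183*(-1/367115) = 658244713076496/332066855 + 183/367115 = 48330301580369212701/24381344694665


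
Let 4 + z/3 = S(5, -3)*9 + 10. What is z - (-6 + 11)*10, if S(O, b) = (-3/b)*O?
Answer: 103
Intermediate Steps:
S(O, b) = -3*O/b
z = 153 (z = -12 + 3*(-3*5/(-3)*9 + 10) = -12 + 3*(-3*5*(-⅓)*9 + 10) = -12 + 3*(5*9 + 10) = -12 + 3*(45 + 10) = -12 + 3*55 = -12 + 165 = 153)
z - (-6 + 11)*10 = 153 - (-6 + 11)*10 = 153 - 5*10 = 153 - 1*50 = 153 - 50 = 103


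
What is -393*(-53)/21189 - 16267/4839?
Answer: -81296644/34177857 ≈ -2.3786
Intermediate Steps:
-393*(-53)/21189 - 16267/4839 = 20829*(1/21189) - 16267*1/4839 = 6943/7063 - 16267/4839 = -81296644/34177857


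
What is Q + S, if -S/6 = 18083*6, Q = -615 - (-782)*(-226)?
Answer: -828335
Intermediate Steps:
Q = -177347 (Q = -615 - 782*226 = -615 - 176732 = -177347)
S = -650988 (S = -108498*6 = -6*108498 = -650988)
Q + S = -177347 - 650988 = -828335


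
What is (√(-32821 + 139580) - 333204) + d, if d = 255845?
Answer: -77359 + √106759 ≈ -77032.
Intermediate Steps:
(√(-32821 + 139580) - 333204) + d = (√(-32821 + 139580) - 333204) + 255845 = (√106759 - 333204) + 255845 = (-333204 + √106759) + 255845 = -77359 + √106759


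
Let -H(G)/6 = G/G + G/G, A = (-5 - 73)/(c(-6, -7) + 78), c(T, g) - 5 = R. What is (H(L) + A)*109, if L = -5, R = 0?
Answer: -117066/83 ≈ -1410.4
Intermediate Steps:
c(T, g) = 5 (c(T, g) = 5 + 0 = 5)
A = -78/83 (A = (-5 - 73)/(5 + 78) = -78/83 ≈ -0.93976)
H(G) = -12 (H(G) = -6*(G/G + G/G) = -6*(1 + 1) = -6*2 = -12)
(H(L) + A)*109 = (-12 - 78/83)*109 = -1074/83*109 = -117066/83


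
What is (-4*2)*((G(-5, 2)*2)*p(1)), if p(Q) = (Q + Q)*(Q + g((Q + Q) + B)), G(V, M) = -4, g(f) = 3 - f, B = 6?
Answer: -512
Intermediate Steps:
p(Q) = 2*Q*(-3 - Q) (p(Q) = (Q + Q)*(Q + (3 - ((Q + Q) + 6))) = (2*Q)*(Q + (3 - (2*Q + 6))) = (2*Q)*(Q + (3 - (6 + 2*Q))) = (2*Q)*(Q + (3 + (-6 - 2*Q))) = (2*Q)*(Q + (-3 - 2*Q)) = (2*Q)*(-3 - Q) = 2*Q*(-3 - Q))
(-4*2)*((G(-5, 2)*2)*p(1)) = (-4*2)*((-4*2)*(-2*1*(3 + 1))) = -(-64)*(-2*1*4) = -(-64)*(-8) = -8*64 = -512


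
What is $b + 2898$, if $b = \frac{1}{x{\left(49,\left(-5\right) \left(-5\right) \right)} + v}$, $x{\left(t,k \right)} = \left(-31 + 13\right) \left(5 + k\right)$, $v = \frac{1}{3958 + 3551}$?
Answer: $\frac{11750973873}{4054859} \approx 2898.0$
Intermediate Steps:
$v = \frac{1}{7509} \approx 0.00013317$
$x{\left(t,k \right)} = -90 - 18 k$ ($x{\left(t,k \right)} = - 18 \left(5 + k\right) = -90 - 18 k$)
$b = - \frac{7509}{4054859}$ ($b = \frac{1}{\left(-90 - 18 \left(\left(-5\right) \left(-5\right)\right)\right) + \frac{1}{7509}} = \frac{1}{\left(-90 - 450\right) + \frac{1}{7509}} = \frac{1}{-540 + \frac{1}{7509}} = \frac{1}{- \frac{4054859}{7509}} = - \frac{7509}{4054859} \approx -0.0018519$)
$b + 2898 = - \frac{7509}{4054859} + 2898 = \frac{11750973873}{4054859}$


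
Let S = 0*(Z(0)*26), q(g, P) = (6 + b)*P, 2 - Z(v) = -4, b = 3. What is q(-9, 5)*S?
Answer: 0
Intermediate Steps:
Z(v) = 6 (Z(v) = 2 - 1*(-4) = 2 + 4 = 6)
q(g, P) = 9*P (q(g, P) = (6 + 3)*P = 9*P)
S = 0 (S = 0*(6*26) = 0*156 = 0)
q(-9, 5)*S = (9*5)*0 = 45*0 = 0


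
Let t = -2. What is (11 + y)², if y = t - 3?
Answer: 36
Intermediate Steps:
y = -5 (y = -2 - 3 = -5)
(11 + y)² = (11 - 5)² = 6² = 36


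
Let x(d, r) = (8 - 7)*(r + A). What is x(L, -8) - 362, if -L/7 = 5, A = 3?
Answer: -367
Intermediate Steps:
L = -35 (L = -7*5 = -35)
x(d, r) = 3 + r (x(d, r) = (8 - 7)*(r + 3) = 1*(3 + r) = 3 + r)
x(L, -8) - 362 = (3 - 8) - 362 = -5 - 362 = -367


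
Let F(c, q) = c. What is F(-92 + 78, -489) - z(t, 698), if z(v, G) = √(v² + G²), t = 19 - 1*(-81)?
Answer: -14 - 2*√124301 ≈ -719.13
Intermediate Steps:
t = 100 (t = 19 + 81 = 100)
z(v, G) = √(G² + v²)
F(-92 + 78, -489) - z(t, 698) = (-92 + 78) - √(698² + 100²) = -14 - √(487204 + 10000) = -14 - √497204 = -14 - 2*√124301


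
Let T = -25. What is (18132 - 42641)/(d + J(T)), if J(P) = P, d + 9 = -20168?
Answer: 24509/20202 ≈ 1.2132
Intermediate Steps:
d = -20177 (d = -9 - 20168 = -20177)
(18132 - 42641)/(d + J(T)) = (18132 - 42641)/(-20177 - 25) = -24509/(-20202) = -24509*(-1/20202) = 24509/20202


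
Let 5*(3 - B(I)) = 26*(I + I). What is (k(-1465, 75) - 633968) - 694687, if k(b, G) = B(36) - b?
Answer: -6637807/5 ≈ -1.3276e+6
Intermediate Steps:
B(I) = 3 - 52*I/5 (B(I) = 3 - 26*(I + I)/5 = 3 - 26*2*I/5 = 3 - 52*I/5)
k(b, G) = -1857/5 - b (k(b, G) = (3 - 52/5*36) - b = (3 - 1872/5) - b = -1857/5 - b)
(k(-1465, 75) - 633968) - 694687 = ((-1857/5 - 1*(-1465)) - 633968) - 694687 = ((-1857/5 + 1465) - 633968) - 694687 = (5468/5 - 633968) - 694687 = -3164372/5 - 694687 = -6637807/5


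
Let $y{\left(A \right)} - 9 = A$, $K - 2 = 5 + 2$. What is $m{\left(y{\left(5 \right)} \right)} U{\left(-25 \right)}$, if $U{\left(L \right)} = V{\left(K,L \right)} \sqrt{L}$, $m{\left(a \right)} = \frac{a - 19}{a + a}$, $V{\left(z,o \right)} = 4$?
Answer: $- \frac{25 i}{7} \approx - 3.5714 i$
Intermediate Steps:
$K = 9$ ($K = 2 + \left(5 + 2\right) = 2 + 7 = 9$)
$y{\left(A \right)} = 9 + A$
$m{\left(a \right)} = \frac{-19 + a}{2 a}$
$U{\left(L \right)} = 4 \sqrt{L}$
$m{\left(y{\left(5 \right)} \right)} U{\left(-25 \right)} = \frac{-19 + \left(9 + 5\right)}{2 \left(9 + 5\right)} 4 \sqrt{-25} = \frac{-19 + 14}{2 \cdot 14} \cdot 4 \cdot 5 i = \frac{1}{2} \cdot \frac{1}{14} \left(-5\right) 20 i = - \frac{5 \cdot 20 i}{28} = - \frac{25 i}{7}$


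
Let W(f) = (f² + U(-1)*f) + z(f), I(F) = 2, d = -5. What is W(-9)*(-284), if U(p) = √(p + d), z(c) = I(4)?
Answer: -23572 + 2556*I*√6 ≈ -23572.0 + 6260.9*I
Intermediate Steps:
z(c) = 2
U(p) = √(-5 + p) (U(p) = √(p - 5) = √(-5 + p))
W(f) = 2 + f² + I*f*√6 (W(f) = (f² + √(-5 - 1)*f) + 2 = (f² + √(-6)*f) + 2 = (f² + (I*√6)*f) + 2 = (f² + I*f*√6) + 2 = 2 + f² + I*f*√6)
W(-9)*(-284) = (2 + (-9)² + I*(-9)*√6)*(-284) = (2 + 81 - 9*I*√6)*(-284) = (83 - 9*I*√6)*(-284) = -23572 + 2556*I*√6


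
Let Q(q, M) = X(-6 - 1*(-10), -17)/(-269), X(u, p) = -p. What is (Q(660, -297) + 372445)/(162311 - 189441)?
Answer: -50093844/3648985 ≈ -13.728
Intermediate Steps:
Q(q, M) = -17/269 (Q(q, M) = -1*(-17)/(-269) = 17*(-1/269) = -17/269)
(Q(660, -297) + 372445)/(162311 - 189441) = (-17/269 + 372445)/(162311 - 189441) = (100187688/269)/(-27130) = (100187688/269)*(-1/27130) = -50093844/3648985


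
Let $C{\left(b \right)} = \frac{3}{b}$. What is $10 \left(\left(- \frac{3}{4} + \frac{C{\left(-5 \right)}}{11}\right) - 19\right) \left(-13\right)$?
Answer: $\frac{56641}{22} \approx 2574.6$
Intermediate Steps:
$10 \left(\left(- \frac{3}{4} + \frac{C{\left(-5 \right)}}{11}\right) - 19\right) \left(-13\right) = 10 \left(\left(- \frac{3}{4} + \frac{3 \frac{1}{-5}}{11}\right) - 19\right) \left(-13\right) = 10 \left(\left(\left(-3\right) \frac{1}{4} + 3 \left(- \frac{1}{5}\right) \frac{1}{11}\right) - 19\right) \left(-13\right) = 10 \left(\left(- \frac{3}{4} - \frac{3}{55}\right) - 19\right) \left(-13\right) = 10 \left(- \frac{177}{220} - 19\right) \left(-13\right) = 10 \left(- \frac{4357}{220}\right) \left(-13\right) = \left(- \frac{4357}{22}\right) \left(-13\right) = \frac{56641}{22}$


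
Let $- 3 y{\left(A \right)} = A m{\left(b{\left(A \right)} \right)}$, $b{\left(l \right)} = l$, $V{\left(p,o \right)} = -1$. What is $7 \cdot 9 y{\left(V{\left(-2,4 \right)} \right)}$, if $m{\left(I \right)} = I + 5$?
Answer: $84$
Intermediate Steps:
$m{\left(I \right)} = 5 + I$
$y{\left(A \right)} = - \frac{A \left(5 + A\right)}{3}$
$7 \cdot 9 y{\left(V{\left(-2,4 \right)} \right)} = 7 \cdot 9 \left(\left(- \frac{1}{3}\right) \left(-1\right) \left(5 - 1\right)\right) = 63 \left(\left(- \frac{1}{3}\right) \left(-1\right) 4\right) = 63 \cdot \frac{4}{3} = 84$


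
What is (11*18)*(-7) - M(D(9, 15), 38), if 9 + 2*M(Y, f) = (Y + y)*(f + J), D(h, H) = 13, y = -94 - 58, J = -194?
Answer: -24447/2 ≈ -12224.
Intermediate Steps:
y = -152
M(Y, f) = -9/2 + (-194 + f)*(-152 + Y)/2 (M(Y, f) = -9/2 + ((Y - 152)*(f - 194))/2 = -9/2 + ((-152 + Y)*(-194 + f))/2 = -9/2 + ((-194 + f)*(-152 + Y))/2 = -9/2 + (-194 + f)*(-152 + Y)/2)
(11*18)*(-7) - M(D(9, 15), 38) = (11*18)*(-7) - (29479/2 - 97*13 - 76*38 + (½)*13*38) = 198*(-7) - (29479/2 - 1261 - 2888 + 247) = -1386 - 1*21675/2 = -1386 - 21675/2 = -24447/2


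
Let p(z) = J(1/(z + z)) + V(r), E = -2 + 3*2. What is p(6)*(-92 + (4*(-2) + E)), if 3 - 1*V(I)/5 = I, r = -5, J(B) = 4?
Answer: -4224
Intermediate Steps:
V(I) = 15 - 5*I
E = 4 (E = -2 + 6 = 4)
p(z) = 44 (p(z) = 4 + (15 - 5*(-5)) = 4 + (15 + 25) = 4 + 40 = 44)
p(6)*(-92 + (4*(-2) + E)) = 44*(-92 + (4*(-2) + 4)) = 44*(-92 + (-8 + 4)) = 44*(-92 - 4) = 44*(-96) = -4224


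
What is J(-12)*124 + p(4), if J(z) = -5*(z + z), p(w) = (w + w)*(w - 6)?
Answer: 14864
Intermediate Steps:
p(w) = 2*w*(-6 + w) (p(w) = (2*w)*(-6 + w) = 2*w*(-6 + w))
J(z) = -10*z
J(-12)*124 + p(4) = -10*(-12)*124 + 2*4*(-6 + 4) = 120*124 + 2*4*(-2) = 14880 - 16 = 14864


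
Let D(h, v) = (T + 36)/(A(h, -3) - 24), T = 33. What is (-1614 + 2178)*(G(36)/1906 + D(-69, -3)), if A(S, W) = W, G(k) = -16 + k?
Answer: -4103852/2859 ≈ -1435.4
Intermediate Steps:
D(h, v) = -23/9 (D(h, v) = (33 + 36)/(-3 - 24) = 69/(-27) = 69*(-1/27) = -23/9)
(-1614 + 2178)*(G(36)/1906 + D(-69, -3)) = (-1614 + 2178)*((-16 + 36)/1906 - 23/9) = 564*(20*(1/1906) - 23/9) = 564*(10/953 - 23/9) = 564*(-21829/8577) = -4103852/2859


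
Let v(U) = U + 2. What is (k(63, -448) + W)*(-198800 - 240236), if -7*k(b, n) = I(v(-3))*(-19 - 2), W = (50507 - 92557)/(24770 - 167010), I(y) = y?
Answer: 4222099453/3556 ≈ 1.1873e+6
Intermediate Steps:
v(U) = 2 + U
W = 4205/14224 (W = -42050/(-142240) = -42050*(-1/142240) = 4205/14224 ≈ 0.29563)
k(b, n) = -3 (k(b, n) = -(2 - 3)*(-19 - 2)/7 = -(-1)*(-21)/7 = -⅐*21 = -3)
(k(63, -448) + W)*(-198800 - 240236) = (-3 + 4205/14224)*(-198800 - 240236) = -38467/14224*(-439036) = 4222099453/3556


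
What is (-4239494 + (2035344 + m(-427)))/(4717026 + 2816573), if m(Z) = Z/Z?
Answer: -2204149/7533599 ≈ -0.29258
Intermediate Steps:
m(Z) = 1
(-4239494 + (2035344 + m(-427)))/(4717026 + 2816573) = (-4239494 + (2035344 + 1))/(4717026 + 2816573) = (-4239494 + 2035345)/7533599 = -2204149*1/7533599 = -2204149/7533599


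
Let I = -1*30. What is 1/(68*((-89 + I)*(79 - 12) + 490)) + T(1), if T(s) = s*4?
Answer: 2035375/508844 ≈ 4.0000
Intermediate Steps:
I = -30
T(s) = 4*s
1/(68*((-89 + I)*(79 - 12) + 490)) + T(1) = 1/(68*((-89 - 30)*(79 - 12) + 490)) + 4*1 = 1/(68*(-119*67 + 490)) + 4 = 1/(68*(-7973 + 490)) + 4 = (1/68)/(-7483) + 4 = (1/68)*(-1/7483) + 4 = -1/508844 + 4 = 2035375/508844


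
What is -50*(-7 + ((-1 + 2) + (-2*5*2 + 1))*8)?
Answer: 7550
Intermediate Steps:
-50*(-7 + ((-1 + 2) + (-2*5*2 + 1))*8) = -50*(-7 + (1 + (-10*2 + 1))*8) = -50*(-7 + (1 + (-20 + 1))*8) = -50*(-7 + (1 - 19)*8) = -50*(-7 - 18*8) = -50*(-7 - 144) = -50*(-151) = 7550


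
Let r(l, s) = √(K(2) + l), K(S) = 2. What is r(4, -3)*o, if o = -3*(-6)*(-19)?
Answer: -342*√6 ≈ -837.73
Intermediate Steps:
o = -342 (o = 18*(-19) = -342)
r(l, s) = √(2 + l)
r(4, -3)*o = √(2 + 4)*(-342) = √6*(-342) = -342*√6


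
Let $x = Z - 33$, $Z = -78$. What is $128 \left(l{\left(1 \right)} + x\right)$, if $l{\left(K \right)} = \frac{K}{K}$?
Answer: $-14080$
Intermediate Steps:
$l{\left(K \right)} = 1$
$x = -111$ ($x = -78 - 33 = -111$)
$128 \left(l{\left(1 \right)} + x\right) = 128 \left(1 - 111\right) = 128 \left(-110\right) = -14080$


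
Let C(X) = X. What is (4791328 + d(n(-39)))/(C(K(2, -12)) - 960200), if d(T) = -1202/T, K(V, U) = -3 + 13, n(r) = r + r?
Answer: -186862393/37447410 ≈ -4.9900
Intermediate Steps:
n(r) = 2*r
K(V, U) = 10
(4791328 + d(n(-39)))/(C(K(2, -12)) - 960200) = (4791328 - 1202/(2*(-39)))/(10 - 960200) = (4791328 - 1202/(-78))/(-960190) = (4791328 - 1202*(-1/78))*(-1/960190) = (4791328 + 601/39)*(-1/960190) = (186862393/39)*(-1/960190) = -186862393/37447410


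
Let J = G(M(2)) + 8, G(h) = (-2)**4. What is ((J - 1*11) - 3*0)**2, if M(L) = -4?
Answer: 169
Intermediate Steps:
G(h) = 16
J = 24 (J = 16 + 8 = 24)
((J - 1*11) - 3*0)**2 = ((24 - 1*11) - 3*0)**2 = ((24 - 11) + 0)**2 = (13 + 0)**2 = 13**2 = 169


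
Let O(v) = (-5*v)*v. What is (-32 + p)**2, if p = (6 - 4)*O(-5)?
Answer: 79524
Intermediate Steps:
O(v) = -5*v**2
p = -250 (p = (6 - 4)*(-5*(-5)**2) = 2*(-5*25) = 2*(-125) = -250)
(-32 + p)**2 = (-32 - 250)**2 = (-282)**2 = 79524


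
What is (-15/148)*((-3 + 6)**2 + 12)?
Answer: -315/148 ≈ -2.1284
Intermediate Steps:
(-15/148)*((-3 + 6)**2 + 12) = (-15*1/148)*(3**2 + 12) = -15*(9 + 12)/148 = -15/148*21 = -315/148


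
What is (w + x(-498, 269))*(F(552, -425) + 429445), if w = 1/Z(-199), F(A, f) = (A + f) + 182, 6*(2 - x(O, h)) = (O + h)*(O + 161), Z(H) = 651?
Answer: -3597886520995/651 ≈ -5.5267e+9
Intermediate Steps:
x(O, h) = 2 - (161 + O)*(O + h)/6 (x(O, h) = 2 - (O + h)*(O + 161)/6 = 2 - (O + h)*(161 + O)/6 = 2 - (161 + O)*(O + h)/6)
F(A, f) = 182 + A + f
w = 1/651 ≈ 0.0015361
(w + x(-498, 269))*(F(552, -425) + 429445) = (1/651 + (2 - 161/6*(-498) - 161/6*269 - ⅙*(-498)² - ⅙*(-498)*269))*((182 + 552 - 425) + 429445) = (1/651 + (2 + 13363 - 43309/6 - ⅙*248004 + 22327))*(309 + 429445) = (1/651 + (2 + 13363 - 43309/6 - 41334 + 22327))*429754 = (1/651 - 77161/6)*429754 = -16743935/1302*429754 = -3597886520995/651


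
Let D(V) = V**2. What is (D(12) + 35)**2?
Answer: 32041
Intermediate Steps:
(D(12) + 35)**2 = (12**2 + 35)**2 = (144 + 35)**2 = 179**2 = 32041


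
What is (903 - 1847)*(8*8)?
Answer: -60416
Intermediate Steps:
(903 - 1847)*(8*8) = -944*64 = -60416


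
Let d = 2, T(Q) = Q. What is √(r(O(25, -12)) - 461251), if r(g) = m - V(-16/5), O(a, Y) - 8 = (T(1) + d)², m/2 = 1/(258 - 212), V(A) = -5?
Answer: I*√243999111/23 ≈ 679.15*I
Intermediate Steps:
m = 1/23 (m = 2/(258 - 212) = 2/46 = 2*(1/46) = 1/23 ≈ 0.043478)
O(a, Y) = 17 (O(a, Y) = 8 + (1 + 2)² = 8 + 3² = 8 + 9 = 17)
r(g) = 116/23 (r(g) = 1/23 - 1*(-5) = 1/23 + 5 = 116/23)
√(r(O(25, -12)) - 461251) = √(116/23 - 461251) = √(-10608657/23) = I*√243999111/23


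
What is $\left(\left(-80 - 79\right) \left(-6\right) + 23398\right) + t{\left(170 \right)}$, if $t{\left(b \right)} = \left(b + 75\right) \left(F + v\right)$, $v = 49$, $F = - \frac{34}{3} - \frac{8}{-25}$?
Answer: $\frac{504881}{15} \approx 33659.0$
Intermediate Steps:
$F = - \frac{826}{75}$ ($F = \left(-34\right) \frac{1}{3} - - \frac{8}{25} = - \frac{34}{3} + \frac{8}{25} = - \frac{826}{75} \approx -11.013$)
$t{\left(b \right)} = 2849 + \frac{2849 b}{75}$ ($t{\left(b \right)} = \left(b + 75\right) \left(- \frac{826}{75} + 49\right) = \left(75 + b\right) \frac{2849}{75} = 2849 + \frac{2849 b}{75}$)
$\left(\left(-80 - 79\right) \left(-6\right) + 23398\right) + t{\left(170 \right)} = \left(\left(-80 - 79\right) \left(-6\right) + 23398\right) + \left(2849 + \frac{2849}{75} \cdot 170\right) = \left(\left(-159\right) \left(-6\right) + 23398\right) + \left(2849 + \frac{96866}{15}\right) = \left(954 + 23398\right) + \frac{139601}{15} = 24352 + \frac{139601}{15} = \frac{504881}{15}$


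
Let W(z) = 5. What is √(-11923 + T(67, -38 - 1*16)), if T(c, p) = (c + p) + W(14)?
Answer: I*√11905 ≈ 109.11*I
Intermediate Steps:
T(c, p) = 5 + c + p (T(c, p) = (c + p) + 5 = 5 + c + p)
√(-11923 + T(67, -38 - 1*16)) = √(-11923 + (5 + 67 + (-38 - 1*16))) = √(-11923 + (5 + 67 + (-38 - 16))) = √(-11923 + (5 + 67 - 54)) = √(-11923 + 18) = √(-11905) = I*√11905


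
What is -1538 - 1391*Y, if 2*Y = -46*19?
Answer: 606329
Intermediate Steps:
Y = -437 (Y = (-46*19)/2 = (½)*(-874) = -437)
-1538 - 1391*Y = -1538 - 1391*(-437) = -1538 + 607867 = 606329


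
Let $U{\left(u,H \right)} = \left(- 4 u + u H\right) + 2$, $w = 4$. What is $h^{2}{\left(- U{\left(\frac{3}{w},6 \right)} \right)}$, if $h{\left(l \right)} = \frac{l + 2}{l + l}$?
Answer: $\frac{9}{196} \approx 0.045918$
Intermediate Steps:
$U{\left(u,H \right)} = 2 - 4 u + H u$ ($U{\left(u,H \right)} = \left(- 4 u + H u\right) + 2 = 2 - 4 u + H u$)
$h{\left(l \right)} = \frac{2 + l}{2 l}$
$h^{2}{\left(- U{\left(\frac{3}{w},6 \right)} \right)} = \left(\frac{2 - \left(2 - 4 \cdot \frac{3}{4} + 6 \cdot \frac{3}{4}\right)}{2 \left(- (2 - 4 \cdot \frac{3}{4} + 6 \cdot \frac{3}{4})\right)}\right)^{2} = \left(\frac{2 - \left(2 - 4 \cdot 3 \cdot \frac{1}{4} + 6 \cdot 3 \cdot \frac{1}{4}\right)}{2 \left(- (2 - 4 \cdot 3 \cdot \frac{1}{4} + 6 \cdot 3 \cdot \frac{1}{4})\right)}\right)^{2} = \left(\frac{2 - \left(2 - 3 + 6 \cdot \frac{3}{4}\right)}{2 \left(- (2 - 3 + 6 \cdot \frac{3}{4})\right)}\right)^{2} = \left(\frac{2 - \left(2 - 3 + \frac{9}{2}\right)}{2 \left(- (2 - 3 + \frac{9}{2})\right)}\right)^{2} = \left(\frac{2 - \frac{7}{2}}{2 \left(\left(-1\right) \frac{7}{2}\right)}\right)^{2} = \left(\frac{2 - \frac{7}{2}}{2 \left(- \frac{7}{2}\right)}\right)^{2} = \left(\frac{1}{2} \left(- \frac{2}{7}\right) \left(- \frac{3}{2}\right)\right)^{2} = \left(\frac{3}{14}\right)^{2} = \frac{9}{196}$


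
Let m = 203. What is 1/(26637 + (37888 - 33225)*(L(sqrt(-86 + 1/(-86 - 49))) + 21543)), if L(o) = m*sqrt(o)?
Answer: 15/(1507224690 + 946589*4354125**(1/4)*sqrt(I)) ≈ 9.7503e-9 - 1.9386e-10*I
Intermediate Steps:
L(o) = 203*sqrt(o)
1/(26637 + (37888 - 33225)*(L(sqrt(-86 + 1/(-86 - 49))) + 21543)) = 1/(26637 + (37888 - 33225)*(203*sqrt(sqrt(-86 + 1/(-86 - 49))) + 21543)) = 1/(26637 + 4663*(203*sqrt(sqrt(-86 + 1/(-135))) + 21543)) = 1/(26637 + 4663*(203*sqrt(sqrt(-86 - 1/135)) + 21543)) = 1/(26637 + 4663*(203*sqrt(sqrt(-11611/135)) + 21543)) = 1/(26637 + 4663*(203*sqrt(I*sqrt(174165)/45) + 21543)) = 1/(26637 + 4663*(203*(5**(3/4)*34833**(1/4)*sqrt(I)/15) + 21543)) = 1/(26637 + 4663*(203*5**(3/4)*34833**(1/4)*sqrt(I)/15 + 21543)) = 1/(26637 + 4663*(21543 + 203*5**(3/4)*34833**(1/4)*sqrt(I)/15)) = 1/(26637 + (100455009 + 946589*5**(3/4)*34833**(1/4)*sqrt(I)/15)) = 1/(100481646 + 946589*5**(3/4)*34833**(1/4)*sqrt(I)/15)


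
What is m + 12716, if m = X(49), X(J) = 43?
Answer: 12759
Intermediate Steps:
m = 43
m + 12716 = 43 + 12716 = 12759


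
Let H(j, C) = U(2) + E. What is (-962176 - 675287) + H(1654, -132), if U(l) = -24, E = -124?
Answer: -1637611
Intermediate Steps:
H(j, C) = -148 (H(j, C) = -24 - 124 = -148)
(-962176 - 675287) + H(1654, -132) = (-962176 - 675287) - 148 = -1637463 - 148 = -1637611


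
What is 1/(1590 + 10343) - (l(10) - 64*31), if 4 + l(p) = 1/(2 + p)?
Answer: 284661727/143196 ≈ 1987.9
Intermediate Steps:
l(p) = -4 + 1/(2 + p)
1/(1590 + 10343) - (l(10) - 64*31) = 1/(1590 + 10343) - ((-7 - 4*10)/(2 + 10) - 64*31) = 1/11933 - ((-7 - 40)/12 - 1984) = 1/11933 - ((1/12)*(-47) - 1984) = 1/11933 - (-47/12 - 1984) = 1/11933 - 1*(-23855/12) = 1/11933 + 23855/12 = 284661727/143196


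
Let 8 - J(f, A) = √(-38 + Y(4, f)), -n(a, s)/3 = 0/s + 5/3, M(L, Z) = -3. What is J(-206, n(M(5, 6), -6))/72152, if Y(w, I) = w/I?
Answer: 1/9019 - I*√100837/3715828 ≈ 0.00011088 - 8.5458e-5*I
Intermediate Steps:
n(a, s) = -5 (n(a, s) = -3*(0/s + 5/3) = -3*(0 + 5*(⅓)) = -3*(0 + 5/3) = -3*5/3 = -5)
J(f, A) = 8 - √(-38 + 4/f)
J(-206, n(M(5, 6), -6))/72152 = (8 - √(-38 + 4/(-206)))/72152 = (8 - √(-38 + 4*(-1/206)))*(1/72152) = (8 - √(-38 - 2/103))*(1/72152) = (8 - √(-3916/103))*(1/72152) = (8 - 2*I*√100837/103)*(1/72152) = 1/9019 - I*√100837/3715828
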